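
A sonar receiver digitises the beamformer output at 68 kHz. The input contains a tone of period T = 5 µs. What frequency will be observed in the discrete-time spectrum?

T = 5 µs → f = 1/T = 200 kHz.
200 kHz mod fs = 64 kHz.
64 kHz > fs/2 = 34 kHz, folds to fs − 64 kHz = 4 kHz.

4 kHz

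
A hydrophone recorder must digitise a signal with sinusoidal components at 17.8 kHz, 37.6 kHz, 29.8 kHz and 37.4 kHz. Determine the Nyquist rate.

Highest-frequency component: 37.6 kHz.
Nyquist rate = 2 × 37.6 kHz = 75.2 kHz.

75.2 kHz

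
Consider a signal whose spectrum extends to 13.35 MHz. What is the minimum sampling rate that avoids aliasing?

26.7 MHz

Nyquist rate = 2 × 13.35 MHz = 26.7 MHz.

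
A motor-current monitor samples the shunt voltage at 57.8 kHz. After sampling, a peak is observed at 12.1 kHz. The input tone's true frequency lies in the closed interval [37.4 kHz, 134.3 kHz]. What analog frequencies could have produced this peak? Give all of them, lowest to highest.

Frequencies that alias to 12.1 kHz are k·fs ± 12.1 kHz for integer k ≥ 0.
k=0: 12.1 kHz.
k=1: 45.7 kHz, 69.9 kHz.
k=2: 103.5 kHz, 127.7 kHz.
k=3: 161.3 kHz, 185.5 kHz.
Within [37.4 kHz, 134.3 kHz]: 45.7 kHz, 69.9 kHz, 103.5 kHz, 127.7 kHz.

45.7 kHz, 69.9 kHz, 103.5 kHz, 127.7 kHz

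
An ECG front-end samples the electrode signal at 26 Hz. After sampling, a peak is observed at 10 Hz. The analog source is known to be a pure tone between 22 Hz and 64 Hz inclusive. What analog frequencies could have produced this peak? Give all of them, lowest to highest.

36 Hz, 42 Hz, 62 Hz

Frequencies that alias to 10 Hz are k·fs ± 10 Hz for integer k ≥ 0.
k=0: 10 Hz.
k=1: 16 Hz, 36 Hz.
k=2: 42 Hz, 62 Hz.
k=3: 68 Hz, 88 Hz.
Within [22 Hz, 64 Hz]: 36 Hz, 42 Hz, 62 Hz.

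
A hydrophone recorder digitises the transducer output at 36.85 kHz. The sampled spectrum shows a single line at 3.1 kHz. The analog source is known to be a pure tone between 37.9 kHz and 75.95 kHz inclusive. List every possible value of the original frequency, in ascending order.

39.95 kHz, 70.6 kHz

Frequencies that alias to 3.1 kHz are k·fs ± 3.1 kHz for integer k ≥ 0.
k=0: 3.1 kHz.
k=1: 33.75 kHz, 39.95 kHz.
k=2: 70.6 kHz, 76.8 kHz.
k=3: 107.45 kHz, 113.65 kHz.
Within [37.9 kHz, 75.95 kHz]: 39.95 kHz, 70.6 kHz.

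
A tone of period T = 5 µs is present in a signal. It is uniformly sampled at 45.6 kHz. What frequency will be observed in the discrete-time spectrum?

17.6 kHz

T = 5 µs → f = 1/T = 200 kHz.
200 kHz mod fs = 17.6 kHz.
17.6 kHz ≤ fs/2 = 22.8 kHz, appears at 17.6 kHz.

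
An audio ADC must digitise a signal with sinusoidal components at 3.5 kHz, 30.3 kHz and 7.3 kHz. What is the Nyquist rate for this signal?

60.6 kHz

Highest-frequency component: 30.3 kHz.
Nyquist rate = 2 × 30.3 kHz = 60.6 kHz.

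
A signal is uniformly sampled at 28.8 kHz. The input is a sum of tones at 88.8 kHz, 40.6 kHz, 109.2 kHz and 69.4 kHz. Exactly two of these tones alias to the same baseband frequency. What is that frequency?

11.8 kHz

fs/2 = 14.4 kHz.
88.8 kHz mod fs = 2.4 kHz.
2.4 kHz ≤ fs/2 = 14.4 kHz, appears at 2.4 kHz.
40.6 kHz mod fs = 11.8 kHz.
11.8 kHz ≤ fs/2 = 14.4 kHz, appears at 11.8 kHz.
109.2 kHz mod fs = 22.8 kHz.
22.8 kHz > fs/2 = 14.4 kHz, folds to fs − 22.8 kHz = 6 kHz.
69.4 kHz mod fs = 11.8 kHz.
11.8 kHz ≤ fs/2 = 14.4 kHz, appears at 11.8 kHz.
40.6 kHz and 69.4 kHz both map to 11.8 kHz.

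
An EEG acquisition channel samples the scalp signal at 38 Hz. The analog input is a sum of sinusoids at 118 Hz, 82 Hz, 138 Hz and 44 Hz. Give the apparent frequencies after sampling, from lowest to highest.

4 Hz, 6 Hz, 14 Hz

fs/2 = 19 Hz.
118 Hz mod fs = 4 Hz.
4 Hz ≤ fs/2 = 19 Hz, appears at 4 Hz.
82 Hz mod fs = 6 Hz.
6 Hz ≤ fs/2 = 19 Hz, appears at 6 Hz.
138 Hz mod fs = 24 Hz.
24 Hz > fs/2 = 19 Hz, folds to fs − 24 Hz = 14 Hz.
44 Hz mod fs = 6 Hz.
6 Hz ≤ fs/2 = 19 Hz, appears at 6 Hz.
Distinct values: {4 Hz, 6 Hz, 14 Hz}.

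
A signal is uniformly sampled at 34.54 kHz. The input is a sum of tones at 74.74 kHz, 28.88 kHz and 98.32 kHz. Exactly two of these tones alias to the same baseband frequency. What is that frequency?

fs/2 = 17.27 kHz.
74.74 kHz mod fs = 5.66 kHz.
5.66 kHz ≤ fs/2 = 17.27 kHz, appears at 5.66 kHz.
28.88 kHz > fs/2 = 17.27 kHz, folds to fs − 28.88 kHz = 5.66 kHz.
98.32 kHz mod fs = 29.24 kHz.
29.24 kHz > fs/2 = 17.27 kHz, folds to fs − 29.24 kHz = 5.3 kHz.
28.88 kHz and 74.74 kHz both map to 5.66 kHz.

5.66 kHz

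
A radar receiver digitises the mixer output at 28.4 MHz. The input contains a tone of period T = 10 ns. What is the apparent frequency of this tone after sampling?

13.6 MHz

T = 10 ns → f = 1/T = 100 MHz.
100 MHz mod fs = 14.8 MHz.
14.8 MHz > fs/2 = 14.2 MHz, folds to fs − 14.8 MHz = 13.6 MHz.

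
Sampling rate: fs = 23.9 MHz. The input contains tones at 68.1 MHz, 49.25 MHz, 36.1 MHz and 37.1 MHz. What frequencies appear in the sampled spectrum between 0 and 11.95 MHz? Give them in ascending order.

1.45 MHz, 3.6 MHz, 10.7 MHz, 11.7 MHz

fs/2 = 11.95 MHz.
68.1 MHz mod fs = 20.3 MHz.
20.3 MHz > fs/2 = 11.95 MHz, folds to fs − 20.3 MHz = 3.6 MHz.
49.25 MHz mod fs = 1.45 MHz.
1.45 MHz ≤ fs/2 = 11.95 MHz, appears at 1.45 MHz.
36.1 MHz mod fs = 12.2 MHz.
12.2 MHz > fs/2 = 11.95 MHz, folds to fs − 12.2 MHz = 11.7 MHz.
37.1 MHz mod fs = 13.2 MHz.
13.2 MHz > fs/2 = 11.95 MHz, folds to fs − 13.2 MHz = 10.7 MHz.
Distinct values: {1.45 MHz, 3.6 MHz, 10.7 MHz, 11.7 MHz}.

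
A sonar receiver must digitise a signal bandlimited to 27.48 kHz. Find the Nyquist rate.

Nyquist rate = 2 × 27.48 kHz = 54.96 kHz.

54.96 kHz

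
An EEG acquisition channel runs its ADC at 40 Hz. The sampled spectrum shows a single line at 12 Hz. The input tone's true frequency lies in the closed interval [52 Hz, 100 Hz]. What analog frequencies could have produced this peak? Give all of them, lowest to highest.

52 Hz, 68 Hz, 92 Hz

Frequencies that alias to 12 Hz are k·fs ± 12 Hz for integer k ≥ 0.
k=0: 12 Hz.
k=1: 28 Hz, 52 Hz.
k=2: 68 Hz, 92 Hz.
k=3: 108 Hz, 132 Hz.
Within [52 Hz, 100 Hz]: 52 Hz, 68 Hz, 92 Hz.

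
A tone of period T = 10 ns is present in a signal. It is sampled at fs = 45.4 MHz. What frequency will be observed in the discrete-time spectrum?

T = 10 ns → f = 1/T = 100 MHz.
100 MHz mod fs = 9.2 MHz.
9.2 MHz ≤ fs/2 = 22.7 MHz, appears at 9.2 MHz.

9.2 MHz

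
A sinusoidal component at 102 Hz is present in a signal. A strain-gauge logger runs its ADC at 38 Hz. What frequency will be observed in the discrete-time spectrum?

12 Hz

102 Hz mod fs = 26 Hz.
26 Hz > fs/2 = 19 Hz, folds to fs − 26 Hz = 12 Hz.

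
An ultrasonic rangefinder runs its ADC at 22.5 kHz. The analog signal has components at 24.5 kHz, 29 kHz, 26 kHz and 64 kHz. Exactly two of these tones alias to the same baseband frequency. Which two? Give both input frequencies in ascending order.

26 kHz, 64 kHz

fs/2 = 11.25 kHz.
24.5 kHz mod fs = 2 kHz.
2 kHz ≤ fs/2 = 11.25 kHz, appears at 2 kHz.
29 kHz mod fs = 6.5 kHz.
6.5 kHz ≤ fs/2 = 11.25 kHz, appears at 6.5 kHz.
26 kHz mod fs = 3.5 kHz.
3.5 kHz ≤ fs/2 = 11.25 kHz, appears at 3.5 kHz.
64 kHz mod fs = 19 kHz.
19 kHz > fs/2 = 11.25 kHz, folds to fs − 19 kHz = 3.5 kHz.
26 kHz and 64 kHz both map to 3.5 kHz.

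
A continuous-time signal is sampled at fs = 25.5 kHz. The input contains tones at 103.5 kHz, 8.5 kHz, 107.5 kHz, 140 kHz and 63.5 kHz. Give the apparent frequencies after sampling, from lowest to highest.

fs/2 = 12.75 kHz.
103.5 kHz mod fs = 1.5 kHz.
1.5 kHz ≤ fs/2 = 12.75 kHz, appears at 1.5 kHz.
8.5 kHz ≤ fs/2 = 12.75 kHz, passes unchanged.
107.5 kHz mod fs = 5.5 kHz.
5.5 kHz ≤ fs/2 = 12.75 kHz, appears at 5.5 kHz.
140 kHz mod fs = 12.5 kHz.
12.5 kHz ≤ fs/2 = 12.75 kHz, appears at 12.5 kHz.
63.5 kHz mod fs = 12.5 kHz.
12.5 kHz ≤ fs/2 = 12.75 kHz, appears at 12.5 kHz.
Distinct values: {1.5 kHz, 5.5 kHz, 8.5 kHz, 12.5 kHz}.

1.5 kHz, 5.5 kHz, 8.5 kHz, 12.5 kHz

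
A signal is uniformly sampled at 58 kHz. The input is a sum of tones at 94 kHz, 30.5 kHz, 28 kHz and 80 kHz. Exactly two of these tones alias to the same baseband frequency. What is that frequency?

22 kHz

fs/2 = 29 kHz.
94 kHz mod fs = 36 kHz.
36 kHz > fs/2 = 29 kHz, folds to fs − 36 kHz = 22 kHz.
30.5 kHz > fs/2 = 29 kHz, folds to fs − 30.5 kHz = 27.5 kHz.
28 kHz ≤ fs/2 = 29 kHz, passes unchanged.
80 kHz mod fs = 22 kHz.
22 kHz ≤ fs/2 = 29 kHz, appears at 22 kHz.
80 kHz and 94 kHz both map to 22 kHz.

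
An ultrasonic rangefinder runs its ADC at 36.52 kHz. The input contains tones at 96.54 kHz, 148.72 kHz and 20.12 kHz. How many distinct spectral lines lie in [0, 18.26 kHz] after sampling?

fs/2 = 18.26 kHz.
96.54 kHz mod fs = 23.5 kHz.
23.5 kHz > fs/2 = 18.26 kHz, folds to fs − 23.5 kHz = 13.02 kHz.
148.72 kHz mod fs = 2.64 kHz.
2.64 kHz ≤ fs/2 = 18.26 kHz, appears at 2.64 kHz.
20.12 kHz > fs/2 = 18.26 kHz, folds to fs − 20.12 kHz = 16.4 kHz.
Distinct values: {2.64 kHz, 13.02 kHz, 16.4 kHz} → 3.

3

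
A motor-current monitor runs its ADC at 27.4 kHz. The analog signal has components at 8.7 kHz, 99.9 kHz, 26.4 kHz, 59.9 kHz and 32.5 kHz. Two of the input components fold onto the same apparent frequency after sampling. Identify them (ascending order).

fs/2 = 13.7 kHz.
8.7 kHz ≤ fs/2 = 13.7 kHz, passes unchanged.
99.9 kHz mod fs = 17.7 kHz.
17.7 kHz > fs/2 = 13.7 kHz, folds to fs − 17.7 kHz = 9.7 kHz.
26.4 kHz > fs/2 = 13.7 kHz, folds to fs − 26.4 kHz = 1 kHz.
59.9 kHz mod fs = 5.1 kHz.
5.1 kHz ≤ fs/2 = 13.7 kHz, appears at 5.1 kHz.
32.5 kHz mod fs = 5.1 kHz.
5.1 kHz ≤ fs/2 = 13.7 kHz, appears at 5.1 kHz.
32.5 kHz and 59.9 kHz both map to 5.1 kHz.

32.5 kHz, 59.9 kHz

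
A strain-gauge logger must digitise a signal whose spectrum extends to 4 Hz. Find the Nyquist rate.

Nyquist rate = 2 × 4 Hz = 8 Hz.

8 Hz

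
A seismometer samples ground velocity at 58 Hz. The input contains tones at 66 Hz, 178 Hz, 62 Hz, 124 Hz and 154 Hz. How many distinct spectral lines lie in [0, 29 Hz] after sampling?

3

fs/2 = 29 Hz.
66 Hz mod fs = 8 Hz.
8 Hz ≤ fs/2 = 29 Hz, appears at 8 Hz.
178 Hz mod fs = 4 Hz.
4 Hz ≤ fs/2 = 29 Hz, appears at 4 Hz.
62 Hz mod fs = 4 Hz.
4 Hz ≤ fs/2 = 29 Hz, appears at 4 Hz.
124 Hz mod fs = 8 Hz.
8 Hz ≤ fs/2 = 29 Hz, appears at 8 Hz.
154 Hz mod fs = 38 Hz.
38 Hz > fs/2 = 29 Hz, folds to fs − 38 Hz = 20 Hz.
Distinct values: {4 Hz, 8 Hz, 20 Hz} → 3.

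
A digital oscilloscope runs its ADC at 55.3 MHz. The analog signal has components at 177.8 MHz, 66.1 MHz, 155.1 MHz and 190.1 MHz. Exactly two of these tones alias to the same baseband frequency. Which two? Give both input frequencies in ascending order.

fs/2 = 27.65 MHz.
177.8 MHz mod fs = 11.9 MHz.
11.9 MHz ≤ fs/2 = 27.65 MHz, appears at 11.9 MHz.
66.1 MHz mod fs = 10.8 MHz.
10.8 MHz ≤ fs/2 = 27.65 MHz, appears at 10.8 MHz.
155.1 MHz mod fs = 44.5 MHz.
44.5 MHz > fs/2 = 27.65 MHz, folds to fs − 44.5 MHz = 10.8 MHz.
190.1 MHz mod fs = 24.2 MHz.
24.2 MHz ≤ fs/2 = 27.65 MHz, appears at 24.2 MHz.
66.1 MHz and 155.1 MHz both map to 10.8 MHz.

66.1 MHz, 155.1 MHz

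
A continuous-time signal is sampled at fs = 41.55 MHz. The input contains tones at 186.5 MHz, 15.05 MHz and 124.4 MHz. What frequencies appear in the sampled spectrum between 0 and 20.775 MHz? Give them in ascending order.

fs/2 = 20.775 MHz.
186.5 MHz mod fs = 20.3 MHz.
20.3 MHz ≤ fs/2 = 20.775 MHz, appears at 20.3 MHz.
15.05 MHz ≤ fs/2 = 20.775 MHz, passes unchanged.
124.4 MHz mod fs = 41.3 MHz.
41.3 MHz > fs/2 = 20.775 MHz, folds to fs − 41.3 MHz = 0.25 MHz.
Distinct values: {0.25 MHz, 15.05 MHz, 20.3 MHz}.

0.25 MHz, 15.05 MHz, 20.3 MHz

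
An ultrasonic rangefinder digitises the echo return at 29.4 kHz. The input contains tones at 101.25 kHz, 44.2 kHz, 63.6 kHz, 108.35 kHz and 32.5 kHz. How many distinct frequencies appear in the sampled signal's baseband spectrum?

fs/2 = 14.7 kHz.
101.25 kHz mod fs = 13.05 kHz.
13.05 kHz ≤ fs/2 = 14.7 kHz, appears at 13.05 kHz.
44.2 kHz mod fs = 14.8 kHz.
14.8 kHz > fs/2 = 14.7 kHz, folds to fs − 14.8 kHz = 14.6 kHz.
63.6 kHz mod fs = 4.8 kHz.
4.8 kHz ≤ fs/2 = 14.7 kHz, appears at 4.8 kHz.
108.35 kHz mod fs = 20.15 kHz.
20.15 kHz > fs/2 = 14.7 kHz, folds to fs − 20.15 kHz = 9.25 kHz.
32.5 kHz mod fs = 3.1 kHz.
3.1 kHz ≤ fs/2 = 14.7 kHz, appears at 3.1 kHz.
Distinct values: {3.1 kHz, 4.8 kHz, 9.25 kHz, 13.05 kHz, 14.6 kHz} → 5.

5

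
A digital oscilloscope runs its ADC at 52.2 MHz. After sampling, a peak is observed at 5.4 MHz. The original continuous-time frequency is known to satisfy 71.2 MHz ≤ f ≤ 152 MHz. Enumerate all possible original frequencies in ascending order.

Frequencies that alias to 5.4 MHz are k·fs ± 5.4 MHz for integer k ≥ 0.
k=0: 5.4 MHz.
k=1: 46.8 MHz, 57.6 MHz.
k=2: 99 MHz, 109.8 MHz.
k=3: 151.2 MHz, 162 MHz.
k=4: 203.4 MHz, 214.2 MHz.
Within [71.2 MHz, 152 MHz]: 99 MHz, 109.8 MHz, 151.2 MHz.

99 MHz, 109.8 MHz, 151.2 MHz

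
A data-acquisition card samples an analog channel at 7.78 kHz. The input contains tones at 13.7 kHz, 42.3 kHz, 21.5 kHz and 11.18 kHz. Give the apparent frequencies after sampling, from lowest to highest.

fs/2 = 3.89 kHz.
13.7 kHz mod fs = 5.92 kHz.
5.92 kHz > fs/2 = 3.89 kHz, folds to fs − 5.92 kHz = 1.86 kHz.
42.3 kHz mod fs = 3.4 kHz.
3.4 kHz ≤ fs/2 = 3.89 kHz, appears at 3.4 kHz.
21.5 kHz mod fs = 5.94 kHz.
5.94 kHz > fs/2 = 3.89 kHz, folds to fs − 5.94 kHz = 1.84 kHz.
11.18 kHz mod fs = 3.4 kHz.
3.4 kHz ≤ fs/2 = 3.89 kHz, appears at 3.4 kHz.
Distinct values: {1.84 kHz, 1.86 kHz, 3.4 kHz}.

1.84 kHz, 1.86 kHz, 3.4 kHz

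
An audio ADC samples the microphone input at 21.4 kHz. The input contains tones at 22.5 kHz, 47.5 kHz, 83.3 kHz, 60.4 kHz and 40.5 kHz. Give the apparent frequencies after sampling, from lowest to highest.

fs/2 = 10.7 kHz.
22.5 kHz mod fs = 1.1 kHz.
1.1 kHz ≤ fs/2 = 10.7 kHz, appears at 1.1 kHz.
47.5 kHz mod fs = 4.7 kHz.
4.7 kHz ≤ fs/2 = 10.7 kHz, appears at 4.7 kHz.
83.3 kHz mod fs = 19.1 kHz.
19.1 kHz > fs/2 = 10.7 kHz, folds to fs − 19.1 kHz = 2.3 kHz.
60.4 kHz mod fs = 17.6 kHz.
17.6 kHz > fs/2 = 10.7 kHz, folds to fs − 17.6 kHz = 3.8 kHz.
40.5 kHz mod fs = 19.1 kHz.
19.1 kHz > fs/2 = 10.7 kHz, folds to fs − 19.1 kHz = 2.3 kHz.
Distinct values: {1.1 kHz, 2.3 kHz, 3.8 kHz, 4.7 kHz}.

1.1 kHz, 2.3 kHz, 3.8 kHz, 4.7 kHz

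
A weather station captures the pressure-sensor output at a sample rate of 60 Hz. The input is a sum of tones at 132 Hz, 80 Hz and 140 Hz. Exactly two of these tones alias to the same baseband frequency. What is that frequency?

20 Hz

fs/2 = 30 Hz.
132 Hz mod fs = 12 Hz.
12 Hz ≤ fs/2 = 30 Hz, appears at 12 Hz.
80 Hz mod fs = 20 Hz.
20 Hz ≤ fs/2 = 30 Hz, appears at 20 Hz.
140 Hz mod fs = 20 Hz.
20 Hz ≤ fs/2 = 30 Hz, appears at 20 Hz.
80 Hz and 140 Hz both map to 20 Hz.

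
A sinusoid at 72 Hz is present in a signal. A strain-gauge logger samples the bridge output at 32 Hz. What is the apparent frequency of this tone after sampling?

72 Hz mod fs = 8 Hz.
8 Hz ≤ fs/2 = 16 Hz, appears at 8 Hz.

8 Hz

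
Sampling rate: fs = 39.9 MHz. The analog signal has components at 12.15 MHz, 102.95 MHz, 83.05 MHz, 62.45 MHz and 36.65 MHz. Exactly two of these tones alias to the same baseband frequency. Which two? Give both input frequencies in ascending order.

36.65 MHz, 83.05 MHz

fs/2 = 19.95 MHz.
12.15 MHz ≤ fs/2 = 19.95 MHz, passes unchanged.
102.95 MHz mod fs = 23.15 MHz.
23.15 MHz > fs/2 = 19.95 MHz, folds to fs − 23.15 MHz = 16.75 MHz.
83.05 MHz mod fs = 3.25 MHz.
3.25 MHz ≤ fs/2 = 19.95 MHz, appears at 3.25 MHz.
62.45 MHz mod fs = 22.55 MHz.
22.55 MHz > fs/2 = 19.95 MHz, folds to fs − 22.55 MHz = 17.35 MHz.
36.65 MHz > fs/2 = 19.95 MHz, folds to fs − 36.65 MHz = 3.25 MHz.
36.65 MHz and 83.05 MHz both map to 3.25 MHz.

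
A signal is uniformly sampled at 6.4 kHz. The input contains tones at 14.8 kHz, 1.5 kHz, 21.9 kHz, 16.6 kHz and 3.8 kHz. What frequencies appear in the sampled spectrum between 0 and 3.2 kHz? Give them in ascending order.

fs/2 = 3.2 kHz.
14.8 kHz mod fs = 2 kHz.
2 kHz ≤ fs/2 = 3.2 kHz, appears at 2 kHz.
1.5 kHz ≤ fs/2 = 3.2 kHz, passes unchanged.
21.9 kHz mod fs = 2.7 kHz.
2.7 kHz ≤ fs/2 = 3.2 kHz, appears at 2.7 kHz.
16.6 kHz mod fs = 3.8 kHz.
3.8 kHz > fs/2 = 3.2 kHz, folds to fs − 3.8 kHz = 2.6 kHz.
3.8 kHz > fs/2 = 3.2 kHz, folds to fs − 3.8 kHz = 2.6 kHz.
Distinct values: {1.5 kHz, 2 kHz, 2.6 kHz, 2.7 kHz}.

1.5 kHz, 2 kHz, 2.6 kHz, 2.7 kHz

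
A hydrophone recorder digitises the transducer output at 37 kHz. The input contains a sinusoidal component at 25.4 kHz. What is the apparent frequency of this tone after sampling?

25.4 kHz > fs/2 = 18.5 kHz, folds to fs − 25.4 kHz = 11.6 kHz.

11.6 kHz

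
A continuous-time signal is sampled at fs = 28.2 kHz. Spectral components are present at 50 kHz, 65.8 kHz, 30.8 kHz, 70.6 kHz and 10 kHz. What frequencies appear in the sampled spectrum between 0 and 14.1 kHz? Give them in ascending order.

2.6 kHz, 6.4 kHz, 9.4 kHz, 10 kHz, 14 kHz

fs/2 = 14.1 kHz.
50 kHz mod fs = 21.8 kHz.
21.8 kHz > fs/2 = 14.1 kHz, folds to fs − 21.8 kHz = 6.4 kHz.
65.8 kHz mod fs = 9.4 kHz.
9.4 kHz ≤ fs/2 = 14.1 kHz, appears at 9.4 kHz.
30.8 kHz mod fs = 2.6 kHz.
2.6 kHz ≤ fs/2 = 14.1 kHz, appears at 2.6 kHz.
70.6 kHz mod fs = 14.2 kHz.
14.2 kHz > fs/2 = 14.1 kHz, folds to fs − 14.2 kHz = 14 kHz.
10 kHz ≤ fs/2 = 14.1 kHz, passes unchanged.
Distinct values: {2.6 kHz, 6.4 kHz, 9.4 kHz, 10 kHz, 14 kHz}.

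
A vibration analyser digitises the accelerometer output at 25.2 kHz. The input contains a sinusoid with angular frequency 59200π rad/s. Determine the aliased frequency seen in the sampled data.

ω = 59200π rad/s → f = ω/(2π) = 29600 Hz = 29.6 kHz.
29.6 kHz mod fs = 4.4 kHz.
4.4 kHz ≤ fs/2 = 12.6 kHz, appears at 4.4 kHz.

4.4 kHz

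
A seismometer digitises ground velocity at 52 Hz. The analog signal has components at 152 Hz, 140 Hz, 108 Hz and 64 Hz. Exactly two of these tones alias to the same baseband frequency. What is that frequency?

4 Hz

fs/2 = 26 Hz.
152 Hz mod fs = 48 Hz.
48 Hz > fs/2 = 26 Hz, folds to fs − 48 Hz = 4 Hz.
140 Hz mod fs = 36 Hz.
36 Hz > fs/2 = 26 Hz, folds to fs − 36 Hz = 16 Hz.
108 Hz mod fs = 4 Hz.
4 Hz ≤ fs/2 = 26 Hz, appears at 4 Hz.
64 Hz mod fs = 12 Hz.
12 Hz ≤ fs/2 = 26 Hz, appears at 12 Hz.
108 Hz and 152 Hz both map to 4 Hz.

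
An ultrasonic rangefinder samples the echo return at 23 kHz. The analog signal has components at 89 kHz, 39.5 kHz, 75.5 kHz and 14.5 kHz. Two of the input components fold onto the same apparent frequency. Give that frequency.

fs/2 = 11.5 kHz.
89 kHz mod fs = 20 kHz.
20 kHz > fs/2 = 11.5 kHz, folds to fs − 20 kHz = 3 kHz.
39.5 kHz mod fs = 16.5 kHz.
16.5 kHz > fs/2 = 11.5 kHz, folds to fs − 16.5 kHz = 6.5 kHz.
75.5 kHz mod fs = 6.5 kHz.
6.5 kHz ≤ fs/2 = 11.5 kHz, appears at 6.5 kHz.
14.5 kHz > fs/2 = 11.5 kHz, folds to fs − 14.5 kHz = 8.5 kHz.
39.5 kHz and 75.5 kHz both map to 6.5 kHz.

6.5 kHz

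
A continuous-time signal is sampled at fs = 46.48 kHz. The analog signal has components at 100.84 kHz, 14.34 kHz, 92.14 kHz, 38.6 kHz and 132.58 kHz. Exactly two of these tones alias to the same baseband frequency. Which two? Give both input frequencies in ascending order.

fs/2 = 23.24 kHz.
100.84 kHz mod fs = 7.88 kHz.
7.88 kHz ≤ fs/2 = 23.24 kHz, appears at 7.88 kHz.
14.34 kHz ≤ fs/2 = 23.24 kHz, passes unchanged.
92.14 kHz mod fs = 45.66 kHz.
45.66 kHz > fs/2 = 23.24 kHz, folds to fs − 45.66 kHz = 0.82 kHz.
38.6 kHz > fs/2 = 23.24 kHz, folds to fs − 38.6 kHz = 7.88 kHz.
132.58 kHz mod fs = 39.62 kHz.
39.62 kHz > fs/2 = 23.24 kHz, folds to fs − 39.62 kHz = 6.86 kHz.
38.6 kHz and 100.84 kHz both map to 7.88 kHz.

38.6 kHz, 100.84 kHz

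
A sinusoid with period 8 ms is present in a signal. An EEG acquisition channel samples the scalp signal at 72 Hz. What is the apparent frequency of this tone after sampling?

T = 8 ms → f = 1/T = 125 Hz.
125 Hz mod fs = 53 Hz.
53 Hz > fs/2 = 36 Hz, folds to fs − 53 Hz = 19 Hz.

19 Hz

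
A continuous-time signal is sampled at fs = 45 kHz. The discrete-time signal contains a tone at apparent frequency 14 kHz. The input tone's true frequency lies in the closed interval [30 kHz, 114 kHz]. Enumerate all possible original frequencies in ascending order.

31 kHz, 59 kHz, 76 kHz, 104 kHz

Frequencies that alias to 14 kHz are k·fs ± 14 kHz for integer k ≥ 0.
k=0: 14 kHz.
k=1: 31 kHz, 59 kHz.
k=2: 76 kHz, 104 kHz.
k=3: 121 kHz, 149 kHz.
Within [30 kHz, 114 kHz]: 31 kHz, 59 kHz, 76 kHz, 104 kHz.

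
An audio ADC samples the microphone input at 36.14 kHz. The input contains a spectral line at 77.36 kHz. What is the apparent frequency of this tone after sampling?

77.36 kHz mod fs = 5.08 kHz.
5.08 kHz ≤ fs/2 = 18.07 kHz, appears at 5.08 kHz.

5.08 kHz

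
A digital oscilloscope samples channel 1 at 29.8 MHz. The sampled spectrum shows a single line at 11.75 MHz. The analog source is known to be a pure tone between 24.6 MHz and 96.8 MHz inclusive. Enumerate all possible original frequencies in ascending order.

Frequencies that alias to 11.75 MHz are k·fs ± 11.75 MHz for integer k ≥ 0.
k=0: 11.75 MHz.
k=1: 18.05 MHz, 41.55 MHz.
k=2: 47.85 MHz, 71.35 MHz.
k=3: 77.65 MHz, 101.15 MHz.
k=4: 107.45 MHz, 130.95 MHz.
Within [24.6 MHz, 96.8 MHz]: 41.55 MHz, 47.85 MHz, 71.35 MHz, 77.65 MHz.

41.55 MHz, 47.85 MHz, 71.35 MHz, 77.65 MHz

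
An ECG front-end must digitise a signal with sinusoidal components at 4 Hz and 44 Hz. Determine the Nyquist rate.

Highest-frequency component: 44 Hz.
Nyquist rate = 2 × 44 Hz = 88 Hz.

88 Hz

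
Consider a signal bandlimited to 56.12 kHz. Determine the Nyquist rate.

Nyquist rate = 2 × 56.12 kHz = 112.24 kHz.

112.24 kHz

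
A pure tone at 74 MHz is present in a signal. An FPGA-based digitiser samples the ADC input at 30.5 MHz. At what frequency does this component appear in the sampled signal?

13 MHz

74 MHz mod fs = 13 MHz.
13 MHz ≤ fs/2 = 15.25 MHz, appears at 13 MHz.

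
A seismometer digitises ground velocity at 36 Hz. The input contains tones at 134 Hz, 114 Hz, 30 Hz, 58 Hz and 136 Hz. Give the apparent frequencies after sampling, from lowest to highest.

6 Hz, 8 Hz, 10 Hz, 14 Hz

fs/2 = 18 Hz.
134 Hz mod fs = 26 Hz.
26 Hz > fs/2 = 18 Hz, folds to fs − 26 Hz = 10 Hz.
114 Hz mod fs = 6 Hz.
6 Hz ≤ fs/2 = 18 Hz, appears at 6 Hz.
30 Hz > fs/2 = 18 Hz, folds to fs − 30 Hz = 6 Hz.
58 Hz mod fs = 22 Hz.
22 Hz > fs/2 = 18 Hz, folds to fs − 22 Hz = 14 Hz.
136 Hz mod fs = 28 Hz.
28 Hz > fs/2 = 18 Hz, folds to fs − 28 Hz = 8 Hz.
Distinct values: {6 Hz, 8 Hz, 10 Hz, 14 Hz}.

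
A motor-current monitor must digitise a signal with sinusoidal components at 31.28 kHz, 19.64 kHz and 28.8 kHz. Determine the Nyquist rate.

62.56 kHz

Highest-frequency component: 31.28 kHz.
Nyquist rate = 2 × 31.28 kHz = 62.56 kHz.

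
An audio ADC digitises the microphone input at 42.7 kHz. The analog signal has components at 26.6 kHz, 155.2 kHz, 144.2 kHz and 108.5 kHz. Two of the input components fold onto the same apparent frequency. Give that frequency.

16.1 kHz

fs/2 = 21.35 kHz.
26.6 kHz > fs/2 = 21.35 kHz, folds to fs − 26.6 kHz = 16.1 kHz.
155.2 kHz mod fs = 27.1 kHz.
27.1 kHz > fs/2 = 21.35 kHz, folds to fs − 27.1 kHz = 15.6 kHz.
144.2 kHz mod fs = 16.1 kHz.
16.1 kHz ≤ fs/2 = 21.35 kHz, appears at 16.1 kHz.
108.5 kHz mod fs = 23.1 kHz.
23.1 kHz > fs/2 = 21.35 kHz, folds to fs − 23.1 kHz = 19.6 kHz.
26.6 kHz and 144.2 kHz both map to 16.1 kHz.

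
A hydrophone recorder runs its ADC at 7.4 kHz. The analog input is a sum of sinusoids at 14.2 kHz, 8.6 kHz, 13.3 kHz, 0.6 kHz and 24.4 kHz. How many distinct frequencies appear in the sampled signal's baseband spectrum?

fs/2 = 3.7 kHz.
14.2 kHz mod fs = 6.8 kHz.
6.8 kHz > fs/2 = 3.7 kHz, folds to fs − 6.8 kHz = 0.6 kHz.
8.6 kHz mod fs = 1.2 kHz.
1.2 kHz ≤ fs/2 = 3.7 kHz, appears at 1.2 kHz.
13.3 kHz mod fs = 5.9 kHz.
5.9 kHz > fs/2 = 3.7 kHz, folds to fs − 5.9 kHz = 1.5 kHz.
0.6 kHz ≤ fs/2 = 3.7 kHz, passes unchanged.
24.4 kHz mod fs = 2.2 kHz.
2.2 kHz ≤ fs/2 = 3.7 kHz, appears at 2.2 kHz.
Distinct values: {0.6 kHz, 1.2 kHz, 1.5 kHz, 2.2 kHz} → 4.

4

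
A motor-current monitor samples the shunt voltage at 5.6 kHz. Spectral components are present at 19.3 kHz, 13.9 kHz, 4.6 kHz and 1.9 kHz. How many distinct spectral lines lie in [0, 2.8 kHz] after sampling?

4

fs/2 = 2.8 kHz.
19.3 kHz mod fs = 2.5 kHz.
2.5 kHz ≤ fs/2 = 2.8 kHz, appears at 2.5 kHz.
13.9 kHz mod fs = 2.7 kHz.
2.7 kHz ≤ fs/2 = 2.8 kHz, appears at 2.7 kHz.
4.6 kHz > fs/2 = 2.8 kHz, folds to fs − 4.6 kHz = 1 kHz.
1.9 kHz ≤ fs/2 = 2.8 kHz, passes unchanged.
Distinct values: {1 kHz, 1.9 kHz, 2.5 kHz, 2.7 kHz} → 4.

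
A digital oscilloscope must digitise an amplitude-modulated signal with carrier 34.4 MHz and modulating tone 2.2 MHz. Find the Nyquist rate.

73.2 MHz

AM sidebands sit at fc ± fm = 32.2 MHz and 36.6 MHz.
Highest-frequency component: 36.6 MHz.
Nyquist rate = 2 × 36.6 MHz = 73.2 MHz.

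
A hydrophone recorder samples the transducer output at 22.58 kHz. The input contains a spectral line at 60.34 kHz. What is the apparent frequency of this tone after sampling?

7.4 kHz

60.34 kHz mod fs = 15.18 kHz.
15.18 kHz > fs/2 = 11.29 kHz, folds to fs − 15.18 kHz = 7.4 kHz.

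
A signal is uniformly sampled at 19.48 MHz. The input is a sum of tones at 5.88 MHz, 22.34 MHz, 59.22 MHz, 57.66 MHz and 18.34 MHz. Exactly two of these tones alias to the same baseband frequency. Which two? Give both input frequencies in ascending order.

57.66 MHz, 59.22 MHz

fs/2 = 9.74 MHz.
5.88 MHz ≤ fs/2 = 9.74 MHz, passes unchanged.
22.34 MHz mod fs = 2.86 MHz.
2.86 MHz ≤ fs/2 = 9.74 MHz, appears at 2.86 MHz.
59.22 MHz mod fs = 0.78 MHz.
0.78 MHz ≤ fs/2 = 9.74 MHz, appears at 0.78 MHz.
57.66 MHz mod fs = 18.7 MHz.
18.7 MHz > fs/2 = 9.74 MHz, folds to fs − 18.7 MHz = 0.78 MHz.
18.34 MHz > fs/2 = 9.74 MHz, folds to fs − 18.34 MHz = 1.14 MHz.
57.66 MHz and 59.22 MHz both map to 0.78 MHz.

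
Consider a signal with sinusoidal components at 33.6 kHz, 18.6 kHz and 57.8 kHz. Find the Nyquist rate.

Highest-frequency component: 57.8 kHz.
Nyquist rate = 2 × 57.8 kHz = 115.6 kHz.

115.6 kHz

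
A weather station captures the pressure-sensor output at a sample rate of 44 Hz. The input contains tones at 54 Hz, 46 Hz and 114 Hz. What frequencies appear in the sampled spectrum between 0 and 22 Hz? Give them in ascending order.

2 Hz, 10 Hz, 18 Hz

fs/2 = 22 Hz.
54 Hz mod fs = 10 Hz.
10 Hz ≤ fs/2 = 22 Hz, appears at 10 Hz.
46 Hz mod fs = 2 Hz.
2 Hz ≤ fs/2 = 22 Hz, appears at 2 Hz.
114 Hz mod fs = 26 Hz.
26 Hz > fs/2 = 22 Hz, folds to fs − 26 Hz = 18 Hz.
Distinct values: {2 Hz, 10 Hz, 18 Hz}.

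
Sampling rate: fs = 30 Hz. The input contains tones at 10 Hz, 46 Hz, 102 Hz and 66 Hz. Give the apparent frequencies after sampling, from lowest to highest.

fs/2 = 15 Hz.
10 Hz ≤ fs/2 = 15 Hz, passes unchanged.
46 Hz mod fs = 16 Hz.
16 Hz > fs/2 = 15 Hz, folds to fs − 16 Hz = 14 Hz.
102 Hz mod fs = 12 Hz.
12 Hz ≤ fs/2 = 15 Hz, appears at 12 Hz.
66 Hz mod fs = 6 Hz.
6 Hz ≤ fs/2 = 15 Hz, appears at 6 Hz.
Distinct values: {6 Hz, 10 Hz, 12 Hz, 14 Hz}.

6 Hz, 10 Hz, 12 Hz, 14 Hz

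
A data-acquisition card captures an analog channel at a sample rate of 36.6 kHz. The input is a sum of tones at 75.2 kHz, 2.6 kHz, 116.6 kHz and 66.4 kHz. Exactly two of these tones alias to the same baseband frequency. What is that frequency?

6.8 kHz

fs/2 = 18.3 kHz.
75.2 kHz mod fs = 2 kHz.
2 kHz ≤ fs/2 = 18.3 kHz, appears at 2 kHz.
2.6 kHz ≤ fs/2 = 18.3 kHz, passes unchanged.
116.6 kHz mod fs = 6.8 kHz.
6.8 kHz ≤ fs/2 = 18.3 kHz, appears at 6.8 kHz.
66.4 kHz mod fs = 29.8 kHz.
29.8 kHz > fs/2 = 18.3 kHz, folds to fs − 29.8 kHz = 6.8 kHz.
66.4 kHz and 116.6 kHz both map to 6.8 kHz.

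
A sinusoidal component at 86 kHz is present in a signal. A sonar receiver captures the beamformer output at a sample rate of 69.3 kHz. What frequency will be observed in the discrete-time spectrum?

16.7 kHz

86 kHz mod fs = 16.7 kHz.
16.7 kHz ≤ fs/2 = 34.65 kHz, appears at 16.7 kHz.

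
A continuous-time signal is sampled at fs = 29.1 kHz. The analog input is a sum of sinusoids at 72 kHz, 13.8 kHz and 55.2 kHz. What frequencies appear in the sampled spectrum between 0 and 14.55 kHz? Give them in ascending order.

3 kHz, 13.8 kHz

fs/2 = 14.55 kHz.
72 kHz mod fs = 13.8 kHz.
13.8 kHz ≤ fs/2 = 14.55 kHz, appears at 13.8 kHz.
13.8 kHz ≤ fs/2 = 14.55 kHz, passes unchanged.
55.2 kHz mod fs = 26.1 kHz.
26.1 kHz > fs/2 = 14.55 kHz, folds to fs − 26.1 kHz = 3 kHz.
Distinct values: {3 kHz, 13.8 kHz}.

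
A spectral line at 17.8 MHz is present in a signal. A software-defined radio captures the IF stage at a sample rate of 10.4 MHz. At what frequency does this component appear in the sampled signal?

3 MHz

17.8 MHz mod fs = 7.4 MHz.
7.4 MHz > fs/2 = 5.2 MHz, folds to fs − 7.4 MHz = 3 MHz.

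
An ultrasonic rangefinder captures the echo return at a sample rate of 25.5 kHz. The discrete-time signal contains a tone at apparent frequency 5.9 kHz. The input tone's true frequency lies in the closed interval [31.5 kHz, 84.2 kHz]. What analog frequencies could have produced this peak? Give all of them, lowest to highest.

Frequencies that alias to 5.9 kHz are k·fs ± 5.9 kHz for integer k ≥ 0.
k=0: 5.9 kHz.
k=1: 19.6 kHz, 31.4 kHz.
k=2: 45.1 kHz, 56.9 kHz.
k=3: 70.6 kHz, 82.4 kHz.
k=4: 96.1 kHz, 107.9 kHz.
Within [31.5 kHz, 84.2 kHz]: 45.1 kHz, 56.9 kHz, 70.6 kHz, 82.4 kHz.

45.1 kHz, 56.9 kHz, 70.6 kHz, 82.4 kHz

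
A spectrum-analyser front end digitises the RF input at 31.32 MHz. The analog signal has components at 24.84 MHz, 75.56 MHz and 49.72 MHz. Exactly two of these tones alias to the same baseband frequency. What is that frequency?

12.92 MHz

fs/2 = 15.66 MHz.
24.84 MHz > fs/2 = 15.66 MHz, folds to fs − 24.84 MHz = 6.48 MHz.
75.56 MHz mod fs = 12.92 MHz.
12.92 MHz ≤ fs/2 = 15.66 MHz, appears at 12.92 MHz.
49.72 MHz mod fs = 18.4 MHz.
18.4 MHz > fs/2 = 15.66 MHz, folds to fs − 18.4 MHz = 12.92 MHz.
49.72 MHz and 75.56 MHz both map to 12.92 MHz.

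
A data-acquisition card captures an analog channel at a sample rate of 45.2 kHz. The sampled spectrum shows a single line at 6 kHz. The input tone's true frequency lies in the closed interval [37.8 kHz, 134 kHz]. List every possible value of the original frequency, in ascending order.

Frequencies that alias to 6 kHz are k·fs ± 6 kHz for integer k ≥ 0.
k=0: 6 kHz.
k=1: 39.2 kHz, 51.2 kHz.
k=2: 84.4 kHz, 96.4 kHz.
k=3: 129.6 kHz, 141.6 kHz.
k=4: 174.8 kHz, 186.8 kHz.
Within [37.8 kHz, 134 kHz]: 39.2 kHz, 51.2 kHz, 84.4 kHz, 96.4 kHz, 129.6 kHz.

39.2 kHz, 51.2 kHz, 84.4 kHz, 96.4 kHz, 129.6 kHz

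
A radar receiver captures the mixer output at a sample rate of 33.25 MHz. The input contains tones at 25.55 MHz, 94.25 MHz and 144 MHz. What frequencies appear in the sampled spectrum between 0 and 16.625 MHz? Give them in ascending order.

fs/2 = 16.625 MHz.
25.55 MHz > fs/2 = 16.625 MHz, folds to fs − 25.55 MHz = 7.7 MHz.
94.25 MHz mod fs = 27.75 MHz.
27.75 MHz > fs/2 = 16.625 MHz, folds to fs − 27.75 MHz = 5.5 MHz.
144 MHz mod fs = 11 MHz.
11 MHz ≤ fs/2 = 16.625 MHz, appears at 11 MHz.
Distinct values: {5.5 MHz, 7.7 MHz, 11 MHz}.

5.5 MHz, 7.7 MHz, 11 MHz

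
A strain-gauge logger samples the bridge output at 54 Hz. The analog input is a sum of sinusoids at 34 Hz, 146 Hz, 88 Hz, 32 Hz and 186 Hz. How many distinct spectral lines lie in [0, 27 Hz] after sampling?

fs/2 = 27 Hz.
34 Hz > fs/2 = 27 Hz, folds to fs − 34 Hz = 20 Hz.
146 Hz mod fs = 38 Hz.
38 Hz > fs/2 = 27 Hz, folds to fs − 38 Hz = 16 Hz.
88 Hz mod fs = 34 Hz.
34 Hz > fs/2 = 27 Hz, folds to fs − 34 Hz = 20 Hz.
32 Hz > fs/2 = 27 Hz, folds to fs − 32 Hz = 22 Hz.
186 Hz mod fs = 24 Hz.
24 Hz ≤ fs/2 = 27 Hz, appears at 24 Hz.
Distinct values: {16 Hz, 20 Hz, 22 Hz, 24 Hz} → 4.

4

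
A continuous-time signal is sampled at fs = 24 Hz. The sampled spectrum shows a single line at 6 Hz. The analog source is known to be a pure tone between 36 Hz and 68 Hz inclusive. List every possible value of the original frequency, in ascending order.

42 Hz, 54 Hz, 66 Hz

Frequencies that alias to 6 Hz are k·fs ± 6 Hz for integer k ≥ 0.
k=0: 6 Hz.
k=1: 18 Hz, 30 Hz.
k=2: 42 Hz, 54 Hz.
k=3: 66 Hz, 78 Hz.
k=4: 90 Hz, 102 Hz.
Within [36 Hz, 68 Hz]: 42 Hz, 54 Hz, 66 Hz.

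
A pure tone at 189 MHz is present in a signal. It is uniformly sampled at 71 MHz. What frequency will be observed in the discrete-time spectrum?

189 MHz mod fs = 47 MHz.
47 MHz > fs/2 = 35.5 MHz, folds to fs − 47 MHz = 24 MHz.

24 MHz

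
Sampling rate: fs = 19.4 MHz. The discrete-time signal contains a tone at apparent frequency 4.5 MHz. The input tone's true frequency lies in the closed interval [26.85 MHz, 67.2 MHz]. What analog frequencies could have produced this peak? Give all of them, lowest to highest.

34.3 MHz, 43.3 MHz, 53.7 MHz, 62.7 MHz

Frequencies that alias to 4.5 MHz are k·fs ± 4.5 MHz for integer k ≥ 0.
k=0: 4.5 MHz.
k=1: 14.9 MHz, 23.9 MHz.
k=2: 34.3 MHz, 43.3 MHz.
k=3: 53.7 MHz, 62.7 MHz.
k=4: 73.1 MHz, 82.1 MHz.
Within [26.85 MHz, 67.2 MHz]: 34.3 MHz, 43.3 MHz, 53.7 MHz, 62.7 MHz.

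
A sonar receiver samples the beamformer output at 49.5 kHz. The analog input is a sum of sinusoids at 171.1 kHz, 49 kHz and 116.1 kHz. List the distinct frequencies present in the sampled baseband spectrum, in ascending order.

fs/2 = 24.75 kHz.
171.1 kHz mod fs = 22.6 kHz.
22.6 kHz ≤ fs/2 = 24.75 kHz, appears at 22.6 kHz.
49 kHz > fs/2 = 24.75 kHz, folds to fs − 49 kHz = 0.5 kHz.
116.1 kHz mod fs = 17.1 kHz.
17.1 kHz ≤ fs/2 = 24.75 kHz, appears at 17.1 kHz.
Distinct values: {0.5 kHz, 17.1 kHz, 22.6 kHz}.

0.5 kHz, 17.1 kHz, 22.6 kHz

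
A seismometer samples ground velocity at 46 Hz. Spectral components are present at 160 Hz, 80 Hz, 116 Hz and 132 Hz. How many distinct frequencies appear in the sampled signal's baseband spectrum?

3

fs/2 = 23 Hz.
160 Hz mod fs = 22 Hz.
22 Hz ≤ fs/2 = 23 Hz, appears at 22 Hz.
80 Hz mod fs = 34 Hz.
34 Hz > fs/2 = 23 Hz, folds to fs − 34 Hz = 12 Hz.
116 Hz mod fs = 24 Hz.
24 Hz > fs/2 = 23 Hz, folds to fs − 24 Hz = 22 Hz.
132 Hz mod fs = 40 Hz.
40 Hz > fs/2 = 23 Hz, folds to fs − 40 Hz = 6 Hz.
Distinct values: {6 Hz, 12 Hz, 22 Hz} → 3.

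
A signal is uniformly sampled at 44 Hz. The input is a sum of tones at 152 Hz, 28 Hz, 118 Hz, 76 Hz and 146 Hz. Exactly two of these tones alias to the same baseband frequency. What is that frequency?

14 Hz

fs/2 = 22 Hz.
152 Hz mod fs = 20 Hz.
20 Hz ≤ fs/2 = 22 Hz, appears at 20 Hz.
28 Hz > fs/2 = 22 Hz, folds to fs − 28 Hz = 16 Hz.
118 Hz mod fs = 30 Hz.
30 Hz > fs/2 = 22 Hz, folds to fs − 30 Hz = 14 Hz.
76 Hz mod fs = 32 Hz.
32 Hz > fs/2 = 22 Hz, folds to fs − 32 Hz = 12 Hz.
146 Hz mod fs = 14 Hz.
14 Hz ≤ fs/2 = 22 Hz, appears at 14 Hz.
118 Hz and 146 Hz both map to 14 Hz.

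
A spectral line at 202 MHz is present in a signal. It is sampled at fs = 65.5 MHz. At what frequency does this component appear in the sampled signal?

5.5 MHz

202 MHz mod fs = 5.5 MHz.
5.5 MHz ≤ fs/2 = 32.75 MHz, appears at 5.5 MHz.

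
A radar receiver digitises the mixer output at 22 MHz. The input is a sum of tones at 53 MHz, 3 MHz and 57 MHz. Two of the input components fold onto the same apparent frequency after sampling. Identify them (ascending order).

53 MHz, 57 MHz

fs/2 = 11 MHz.
53 MHz mod fs = 9 MHz.
9 MHz ≤ fs/2 = 11 MHz, appears at 9 MHz.
3 MHz ≤ fs/2 = 11 MHz, passes unchanged.
57 MHz mod fs = 13 MHz.
13 MHz > fs/2 = 11 MHz, folds to fs − 13 MHz = 9 MHz.
53 MHz and 57 MHz both map to 9 MHz.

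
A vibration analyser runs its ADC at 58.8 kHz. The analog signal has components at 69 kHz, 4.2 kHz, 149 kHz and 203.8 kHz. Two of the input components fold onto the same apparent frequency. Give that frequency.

27.4 kHz

fs/2 = 29.4 kHz.
69 kHz mod fs = 10.2 kHz.
10.2 kHz ≤ fs/2 = 29.4 kHz, appears at 10.2 kHz.
4.2 kHz ≤ fs/2 = 29.4 kHz, passes unchanged.
149 kHz mod fs = 31.4 kHz.
31.4 kHz > fs/2 = 29.4 kHz, folds to fs − 31.4 kHz = 27.4 kHz.
203.8 kHz mod fs = 27.4 kHz.
27.4 kHz ≤ fs/2 = 29.4 kHz, appears at 27.4 kHz.
149 kHz and 203.8 kHz both map to 27.4 kHz.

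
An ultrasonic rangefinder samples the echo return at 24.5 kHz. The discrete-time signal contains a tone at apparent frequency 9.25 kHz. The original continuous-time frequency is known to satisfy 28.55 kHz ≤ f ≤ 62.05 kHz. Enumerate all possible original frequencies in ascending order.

33.75 kHz, 39.75 kHz, 58.25 kHz

Frequencies that alias to 9.25 kHz are k·fs ± 9.25 kHz for integer k ≥ 0.
k=0: 9.25 kHz.
k=1: 15.25 kHz, 33.75 kHz.
k=2: 39.75 kHz, 58.25 kHz.
k=3: 64.25 kHz, 82.75 kHz.
Within [28.55 kHz, 62.05 kHz]: 33.75 kHz, 39.75 kHz, 58.25 kHz.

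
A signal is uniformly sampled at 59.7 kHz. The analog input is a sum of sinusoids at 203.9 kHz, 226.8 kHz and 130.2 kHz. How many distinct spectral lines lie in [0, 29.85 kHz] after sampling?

fs/2 = 29.85 kHz.
203.9 kHz mod fs = 24.8 kHz.
24.8 kHz ≤ fs/2 = 29.85 kHz, appears at 24.8 kHz.
226.8 kHz mod fs = 47.7 kHz.
47.7 kHz > fs/2 = 29.85 kHz, folds to fs − 47.7 kHz = 12 kHz.
130.2 kHz mod fs = 10.8 kHz.
10.8 kHz ≤ fs/2 = 29.85 kHz, appears at 10.8 kHz.
Distinct values: {10.8 kHz, 12 kHz, 24.8 kHz} → 3.

3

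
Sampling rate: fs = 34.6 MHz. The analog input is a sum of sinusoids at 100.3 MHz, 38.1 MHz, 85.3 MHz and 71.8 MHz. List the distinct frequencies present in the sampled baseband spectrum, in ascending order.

2.6 MHz, 3.5 MHz, 16.1 MHz

fs/2 = 17.3 MHz.
100.3 MHz mod fs = 31.1 MHz.
31.1 MHz > fs/2 = 17.3 MHz, folds to fs − 31.1 MHz = 3.5 MHz.
38.1 MHz mod fs = 3.5 MHz.
3.5 MHz ≤ fs/2 = 17.3 MHz, appears at 3.5 MHz.
85.3 MHz mod fs = 16.1 MHz.
16.1 MHz ≤ fs/2 = 17.3 MHz, appears at 16.1 MHz.
71.8 MHz mod fs = 2.6 MHz.
2.6 MHz ≤ fs/2 = 17.3 MHz, appears at 2.6 MHz.
Distinct values: {2.6 MHz, 3.5 MHz, 16.1 MHz}.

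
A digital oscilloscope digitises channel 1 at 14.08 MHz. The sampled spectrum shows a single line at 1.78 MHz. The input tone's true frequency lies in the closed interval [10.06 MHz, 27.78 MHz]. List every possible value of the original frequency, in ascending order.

12.3 MHz, 15.86 MHz, 26.38 MHz

Frequencies that alias to 1.78 MHz are k·fs ± 1.78 MHz for integer k ≥ 0.
k=0: 1.78 MHz.
k=1: 12.3 MHz, 15.86 MHz.
k=2: 26.38 MHz, 29.94 MHz.
k=3: 40.46 MHz, 44.02 MHz.
Within [10.06 MHz, 27.78 MHz]: 12.3 MHz, 15.86 MHz, 26.38 MHz.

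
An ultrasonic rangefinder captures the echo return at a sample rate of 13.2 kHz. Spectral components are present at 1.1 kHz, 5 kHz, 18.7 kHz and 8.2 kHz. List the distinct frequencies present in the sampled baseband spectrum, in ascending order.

1.1 kHz, 5 kHz, 5.5 kHz

fs/2 = 6.6 kHz.
1.1 kHz ≤ fs/2 = 6.6 kHz, passes unchanged.
5 kHz ≤ fs/2 = 6.6 kHz, passes unchanged.
18.7 kHz mod fs = 5.5 kHz.
5.5 kHz ≤ fs/2 = 6.6 kHz, appears at 5.5 kHz.
8.2 kHz > fs/2 = 6.6 kHz, folds to fs − 8.2 kHz = 5 kHz.
Distinct values: {1.1 kHz, 5 kHz, 5.5 kHz}.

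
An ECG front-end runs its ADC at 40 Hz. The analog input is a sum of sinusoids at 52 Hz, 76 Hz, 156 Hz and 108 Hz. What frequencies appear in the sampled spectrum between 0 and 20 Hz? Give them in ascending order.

4 Hz, 12 Hz

fs/2 = 20 Hz.
52 Hz mod fs = 12 Hz.
12 Hz ≤ fs/2 = 20 Hz, appears at 12 Hz.
76 Hz mod fs = 36 Hz.
36 Hz > fs/2 = 20 Hz, folds to fs − 36 Hz = 4 Hz.
156 Hz mod fs = 36 Hz.
36 Hz > fs/2 = 20 Hz, folds to fs − 36 Hz = 4 Hz.
108 Hz mod fs = 28 Hz.
28 Hz > fs/2 = 20 Hz, folds to fs − 28 Hz = 12 Hz.
Distinct values: {4 Hz, 12 Hz}.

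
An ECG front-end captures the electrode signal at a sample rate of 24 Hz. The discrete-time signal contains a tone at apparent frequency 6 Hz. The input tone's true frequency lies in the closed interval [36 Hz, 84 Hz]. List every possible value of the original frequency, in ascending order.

Frequencies that alias to 6 Hz are k·fs ± 6 Hz for integer k ≥ 0.
k=0: 6 Hz.
k=1: 18 Hz, 30 Hz.
k=2: 42 Hz, 54 Hz.
k=3: 66 Hz, 78 Hz.
k=4: 90 Hz, 102 Hz.
Within [36 Hz, 84 Hz]: 42 Hz, 54 Hz, 66 Hz, 78 Hz.

42 Hz, 54 Hz, 66 Hz, 78 Hz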